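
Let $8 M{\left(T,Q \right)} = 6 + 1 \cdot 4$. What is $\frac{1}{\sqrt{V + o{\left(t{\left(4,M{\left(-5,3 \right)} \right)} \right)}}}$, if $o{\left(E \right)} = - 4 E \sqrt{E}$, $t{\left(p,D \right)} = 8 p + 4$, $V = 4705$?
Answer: $\frac{\sqrt{3841}}{3841} \approx 0.016135$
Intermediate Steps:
$M{\left(T,Q \right)} = \frac{5}{4}$ ($M{\left(T,Q \right)} = \frac{6 + 1 \cdot 4}{8} = \frac{6 + 4}{8} = \frac{1}{8} \cdot 10 = \frac{5}{4}$)
$t{\left(p,D \right)} = 4 + 8 p$
$o{\left(E \right)} = - 4 E^{\frac{3}{2}}$
$\frac{1}{\sqrt{V + o{\left(t{\left(4,M{\left(-5,3 \right)} \right)} \right)}}} = \frac{1}{\sqrt{4705 - 4 \left(4 + 8 \cdot 4\right)^{\frac{3}{2}}}} = \frac{1}{\sqrt{4705 - 4 \left(4 + 32\right)^{\frac{3}{2}}}} = \frac{1}{\sqrt{4705 - 4 \cdot 36^{\frac{3}{2}}}} = \frac{1}{\sqrt{4705 - 864}} = \frac{1}{\sqrt{3841}} = \frac{\sqrt{3841}}{3841}$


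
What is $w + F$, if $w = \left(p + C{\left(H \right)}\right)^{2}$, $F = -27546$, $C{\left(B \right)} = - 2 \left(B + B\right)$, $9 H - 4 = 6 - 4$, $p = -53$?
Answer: $- \frac{220025}{9} \approx -24447.0$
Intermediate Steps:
$H = \frac{2}{3}$ ($H = \frac{4}{9} + \frac{6 - 4}{9} = \frac{4}{9} + \frac{1}{9} \cdot 2 = \frac{4}{9} + \frac{2}{9} = \frac{2}{3} \approx 0.66667$)
$C{\left(B \right)} = - 4 B$ ($C{\left(B \right)} = - 2 \cdot 2 B = - 4 B$)
$w = \frac{27889}{9}$ ($w = \left(-53 - \frac{8}{3}\right)^{2} = \left(- \frac{167}{3}\right)^{2} = \frac{27889}{9} \approx 3098.8$)
$w + F = \frac{27889}{9} - 27546 = - \frac{220025}{9}$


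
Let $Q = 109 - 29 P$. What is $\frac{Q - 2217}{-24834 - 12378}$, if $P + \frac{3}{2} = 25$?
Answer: $\frac{797}{10632} \approx 0.074962$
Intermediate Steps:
$P = \frac{47}{2}$ ($P = - \frac{3}{2} + 25 = \frac{47}{2} \approx 23.5$)
$Q = - \frac{1145}{2}$ ($Q = 109 - \frac{1363}{2} = - \frac{1145}{2} \approx -572.5$)
$\frac{Q - 2217}{-24834 - 12378} = \frac{- \frac{1145}{2} - 2217}{-24834 - 12378} = - \frac{5579}{2 \left(-37212\right)} = \left(- \frac{5579}{2}\right) \left(- \frac{1}{37212}\right) = \frac{797}{10632}$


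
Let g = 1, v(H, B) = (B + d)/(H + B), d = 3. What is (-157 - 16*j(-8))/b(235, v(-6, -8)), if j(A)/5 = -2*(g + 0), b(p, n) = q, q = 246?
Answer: 1/82 ≈ 0.012195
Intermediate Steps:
v(H, B) = (3 + B)/(B + H) (v(H, B) = (B + 3)/(H + B) = (3 + B)/(B + H))
b(p, n) = 246
j(A) = -10 (j(A) = 5*(-2*(1 + 0)) = 5*(-2*1) = 5*(-2) = -10)
(-157 - 16*j(-8))/b(235, v(-6, -8)) = (-157 - 16*(-10))/246 = (-157 + 160)*(1/246) = 3*(1/246) = 1/82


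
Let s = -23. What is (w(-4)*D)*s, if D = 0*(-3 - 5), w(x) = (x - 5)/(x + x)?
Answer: 0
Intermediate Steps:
w(x) = (-5 + x)/(2*x) (w(x) = (-5 + x)/((2*x)) = (-5 + x)*(1/(2*x)) = (-5 + x)/(2*x))
D = 0 (D = 0*(-8) = 0)
(w(-4)*D)*s = (((½)*(-5 - 4)/(-4))*0)*(-23) = (((½)*(-¼)*(-9))*0)*(-23) = ((9/8)*0)*(-23) = 0*(-23) = 0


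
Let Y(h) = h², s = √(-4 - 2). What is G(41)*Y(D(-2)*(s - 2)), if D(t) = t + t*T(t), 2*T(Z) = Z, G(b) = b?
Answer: 0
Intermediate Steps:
s = I*√6 (s = √(-6) = I*√6 ≈ 2.4495*I)
T(Z) = Z/2
D(t) = t + t²/2 (D(t) = t + t*(t/2) = t + t²/2)
G(41)*Y(D(-2)*(s - 2)) = 41*(((½)*(-2)*(2 - 2))*(I*√6 - 2))² = 41*(((½)*(-2)*0)*(-2 + I*√6))² = 41*(0*(-2 + I*√6))² = 41*0² = 41*0 = 0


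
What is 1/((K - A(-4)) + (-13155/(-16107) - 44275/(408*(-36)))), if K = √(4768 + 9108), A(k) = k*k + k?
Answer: 50801459278254048/85878178226882790503 + 12437758823712768*√3469/85878178226882790503 ≈ 0.0091218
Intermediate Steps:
A(k) = k + k² (A(k) = k² + k = k + k²)
K = 2*√3469 (K = √13876 = 2*√3469 ≈ 117.80)
1/((K - A(-4)) + (-13155/(-16107) - 44275/(408*(-36)))) = 1/((2*√3469 - (-4)*(1 - 4)) + (-13155/(-16107) - 44275/(408*(-36)))) = 1/((2*√3469 - (-4)*(-3)) + (-13155*(-1/16107) - 44275/(-14688))) = 1/((2*√3469 - 1*12) + (4385/5369 - 44275*(-1/14688))) = 1/((2*√3469 - 12) + (4385/5369 + 44275/14688)) = 1/((-12 + 2*√3469) + 302119355/78859872) = 1/(-644199109/78859872 + 2*√3469)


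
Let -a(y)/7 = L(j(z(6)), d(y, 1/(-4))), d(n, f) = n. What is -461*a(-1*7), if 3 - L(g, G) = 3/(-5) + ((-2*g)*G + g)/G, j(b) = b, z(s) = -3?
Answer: -45639/5 ≈ -9127.8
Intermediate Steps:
L(g, G) = 18/5 - (g - 2*G*g)/G (L(g, G) = 3 - (3/(-5) + ((-2*g)*G + g)/G) = 3 - (3*(-⅕) + (-2*G*g + g)/G) = 3 - (-⅗ + (g - 2*G*g)/G) = 3 + (⅗ - (g - 2*G*g)/G) = 18/5 - (g - 2*G*g)/G)
a(y) = 84/5 - 21/y (a(y) = -7*(18/5 + 2*(-3) - 1*(-3)/y) = -7*(18/5 - 6 + 3/y) = -7*(-12/5 + 3/y) = 84/5 - 21/y)
-461*a(-1*7) = -461*(84/5 - 21/((-1*7))) = -461*(84/5 - 21/(-7)) = -461*(84/5 - 21*(-⅐)) = -461*(84/5 + 3) = -461*99/5 = -45639/5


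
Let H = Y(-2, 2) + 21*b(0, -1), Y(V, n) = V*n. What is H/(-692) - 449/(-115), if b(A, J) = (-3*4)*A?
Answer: 77792/19895 ≈ 3.9101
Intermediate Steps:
b(A, J) = -12*A
H = -4 (H = -2*2 + 21*(-12*0) = -4 + 21*0 = -4 + 0 = -4)
H/(-692) - 449/(-115) = -4/(-692) - 449/(-115) = -4*(-1/692) - 449*(-1/115) = 1/173 + 449/115 = 77792/19895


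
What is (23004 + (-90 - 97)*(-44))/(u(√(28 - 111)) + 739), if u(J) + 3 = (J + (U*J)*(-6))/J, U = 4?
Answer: 31232/713 ≈ 43.804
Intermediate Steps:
u(J) = -26 (u(J) = -3 + (J + (4*J)*(-6))/J = -3 + (J - 24*J)/J = -3 + (-23*J)/J = -3 - 23 = -26)
(23004 + (-90 - 97)*(-44))/(u(√(28 - 111)) + 739) = (23004 + (-90 - 97)*(-44))/(-26 + 739) = (23004 - 187*(-44))/713 = (23004 + 8228)*(1/713) = 31232*(1/713) = 31232/713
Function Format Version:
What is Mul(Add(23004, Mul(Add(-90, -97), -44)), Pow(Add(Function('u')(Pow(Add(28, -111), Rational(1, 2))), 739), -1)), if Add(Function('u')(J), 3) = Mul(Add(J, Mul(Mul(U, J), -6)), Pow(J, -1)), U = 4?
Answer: Rational(31232, 713) ≈ 43.804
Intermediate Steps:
Function('u')(J) = -26 (Function('u')(J) = Add(-3, Mul(Add(J, Mul(Mul(4, J), -6)), Pow(J, -1))) = Add(-3, Mul(Add(J, Mul(-24, J)), Pow(J, -1))) = Add(-3, Mul(Mul(-23, J), Pow(J, -1))) = Add(-3, -23) = -26)
Mul(Add(23004, Mul(Add(-90, -97), -44)), Pow(Add(Function('u')(Pow(Add(28, -111), Rational(1, 2))), 739), -1)) = Mul(Add(23004, Mul(Add(-90, -97), -44)), Pow(Add(-26, 739), -1)) = Mul(Add(23004, Mul(-187, -44)), Pow(713, -1)) = Mul(Add(23004, 8228), Rational(1, 713)) = Mul(31232, Rational(1, 713)) = Rational(31232, 713)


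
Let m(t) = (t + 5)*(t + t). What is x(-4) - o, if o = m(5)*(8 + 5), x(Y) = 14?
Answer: -1286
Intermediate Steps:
m(t) = 2*t*(5 + t) (m(t) = (5 + t)*(2*t) = 2*t*(5 + t))
o = 1300 (o = (2*5*(5 + 5))*(8 + 5) = (2*5*10)*13 = 100*13 = 1300)
x(-4) - o = 14 - 1*1300 = 14 - 1300 = -1286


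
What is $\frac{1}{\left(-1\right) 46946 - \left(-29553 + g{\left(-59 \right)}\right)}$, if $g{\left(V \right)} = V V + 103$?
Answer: $- \frac{1}{20977} \approx -4.7671 \cdot 10^{-5}$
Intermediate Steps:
$g{\left(V \right)} = 103 + V^{2}$ ($g{\left(V \right)} = V^{2} + 103 = 103 + V^{2}$)
$\frac{1}{\left(-1\right) 46946 - \left(-29553 + g{\left(-59 \right)}\right)} = \frac{1}{\left(-1\right) 46946 + \left(\left(\left(-38\right) 35 - \left(103 + \left(-59\right)^{2}\right)\right) + 30883\right)} = \frac{1}{-46946 + \left(\left(-1330 - \left(103 + 3481\right)\right) + 30883\right)} = \frac{1}{-46946 + \left(\left(-1330 - 3584\right) + 30883\right)} = \frac{1}{-46946 + \left(-4914 + 30883\right)} = \frac{1}{-46946 + 25969} = \frac{1}{-20977} = - \frac{1}{20977}$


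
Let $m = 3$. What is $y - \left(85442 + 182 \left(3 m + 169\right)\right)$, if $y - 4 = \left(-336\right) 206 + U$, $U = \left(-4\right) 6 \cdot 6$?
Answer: $-187194$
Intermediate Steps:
$U = -144$ ($U = \left(-24\right) 6 = -144$)
$y = -69356$ ($y = 4 - 69360 = -69356$)
$y - \left(85442 + 182 \left(3 m + 169\right)\right) = -69356 - \left(85442 + 182 \left(3 \cdot 3 + 169\right)\right) = -69356 - \left(85442 + 182 \left(9 + 169\right)\right) = -69356 - 117838 = -187194$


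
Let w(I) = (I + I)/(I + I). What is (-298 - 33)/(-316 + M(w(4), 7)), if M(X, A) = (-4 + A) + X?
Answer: 331/312 ≈ 1.0609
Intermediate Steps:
w(I) = 1 (w(I) = (2*I)/((2*I)) = (2*I)*(1/(2*I)) = 1)
M(X, A) = -4 + A + X
(-298 - 33)/(-316 + M(w(4), 7)) = (-298 - 33)/(-316 + (-4 + 7 + 1)) = -331/(-316 + 4) = -331/(-312) = -331*(-1/312) = 331/312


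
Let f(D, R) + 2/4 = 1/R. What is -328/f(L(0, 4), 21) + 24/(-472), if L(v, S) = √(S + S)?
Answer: 812727/1121 ≈ 725.00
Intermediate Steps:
L(v, S) = √2*√S (L(v, S) = √(2*S) = √2*√S)
f(D, R) = -½ + 1/R
-328/f(L(0, 4), 21) + 24/(-472) = -328*42/(2 - 1*21) + 24/(-472) = -328*42/(2 - 21) + 24*(-1/472) = -328/((½)*(1/21)*(-19)) - 3/59 = -328/(-19/42) - 3/59 = -328*(-42/19) - 3/59 = 13776/19 - 3/59 = 812727/1121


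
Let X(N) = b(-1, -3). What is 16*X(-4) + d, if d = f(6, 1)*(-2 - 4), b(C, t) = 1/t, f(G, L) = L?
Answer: -34/3 ≈ -11.333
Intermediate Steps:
d = -6 (d = 1*(-2 - 4) = 1*(-6) = -6)
X(N) = -⅓ (X(N) = 1/(-3) = -⅓)
16*X(-4) + d = 16*(-⅓) - 6 = -16/3 - 6 = -34/3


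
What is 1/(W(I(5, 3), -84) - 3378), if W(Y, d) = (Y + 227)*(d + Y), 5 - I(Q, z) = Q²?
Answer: -1/24906 ≈ -4.0151e-5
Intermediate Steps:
I(Q, z) = 5 - Q²
W(Y, d) = (227 + Y)*(Y + d)
1/(W(I(5, 3), -84) - 3378) = 1/(((5 - 1*5²)² + 227*(5 - 1*5²) + 227*(-84) + (5 - 1*5²)*(-84)) - 3378) = 1/(((5 - 1*25)² + 227*(5 - 1*25) - 19068 + (5 - 1*25)*(-84)) - 3378) = 1/(((5 - 25)² + 227*(5 - 25) - 19068 + (5 - 25)*(-84)) - 3378) = 1/(((-20)² + 227*(-20) - 19068 - 20*(-84)) - 3378) = 1/((400 - 4540 - 19068 + 1680) - 3378) = 1/(-21528 - 3378) = 1/(-24906) = -1/24906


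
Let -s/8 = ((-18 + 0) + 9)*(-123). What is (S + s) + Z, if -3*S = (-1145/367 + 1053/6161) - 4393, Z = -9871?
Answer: -39030168554/2261087 ≈ -17262.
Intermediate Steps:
S = 3313207695/2261087 (S = -((-1145/367 + 1053/6161) - 4393)/3 = -(-6667894/2261087 - 4393)/3 = -⅓*(-9939623085/2261087) = 3313207695/2261087 ≈ 1465.3)
s = -8856 (s = -8*((-18 + 0) + 9)*(-123) = -8*(-18 + 9)*(-123) = -(-72)*(-123) = -8*1107 = -8856)
(S + s) + Z = (3313207695/2261087 - 8856) - 9871 = -16710978777/2261087 - 9871 = -39030168554/2261087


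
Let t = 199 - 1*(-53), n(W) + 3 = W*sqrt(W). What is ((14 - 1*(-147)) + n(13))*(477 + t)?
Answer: 115182 + 9477*sqrt(13) ≈ 1.4935e+5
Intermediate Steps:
n(W) = -3 + W**(3/2) (n(W) = -3 + W*sqrt(W) = -3 + W**(3/2))
t = 252 (t = 199 + 53 = 252)
((14 - 1*(-147)) + n(13))*(477 + t) = ((14 - 1*(-147)) + (-3 + 13**(3/2)))*(477 + 252) = ((14 + 147) + (-3 + 13*sqrt(13)))*729 = (161 + (-3 + 13*sqrt(13)))*729 = (158 + 13*sqrt(13))*729 = 115182 + 9477*sqrt(13)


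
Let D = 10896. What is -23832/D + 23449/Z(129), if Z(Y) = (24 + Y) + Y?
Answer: 2591455/32007 ≈ 80.965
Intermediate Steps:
Z(Y) = 24 + 2*Y
-23832/D + 23449/Z(129) = -23832/10896 + 23449/(24 + 2*129) = -23832*1/10896 + 23449/(24 + 258) = -993/454 + 23449/282 = 2591455/32007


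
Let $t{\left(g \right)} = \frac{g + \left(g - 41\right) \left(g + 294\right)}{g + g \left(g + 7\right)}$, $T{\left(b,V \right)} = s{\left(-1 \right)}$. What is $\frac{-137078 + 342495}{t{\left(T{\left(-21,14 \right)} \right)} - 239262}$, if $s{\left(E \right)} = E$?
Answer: $- \frac{1437919}{1662527} \approx -0.8649$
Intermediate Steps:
$T{\left(b,V \right)} = -1$
$t{\left(g \right)} = \frac{g + \left(-41 + g\right) \left(294 + g\right)}{g + g \left(7 + g\right)}$
$\frac{-137078 + 342495}{t{\left(T{\left(-21,14 \right)} \right)} - 239262} = \frac{-137078 + 342495}{\frac{-12054 + \left(-1\right)^{2} + 254 \left(-1\right)}{\left(-1\right) \left(8 - 1\right)} - 239262} = \frac{205417}{- \frac{-12054 + 1 - 254}{7} - 239262} = \frac{205417}{\left(-1\right) \frac{1}{7} \left(-12307\right) - 239262} = \frac{205417}{\frac{12307}{7} - 239262} = \frac{205417}{- \frac{1662527}{7}} = 205417 \left(- \frac{7}{1662527}\right) = - \frac{1437919}{1662527}$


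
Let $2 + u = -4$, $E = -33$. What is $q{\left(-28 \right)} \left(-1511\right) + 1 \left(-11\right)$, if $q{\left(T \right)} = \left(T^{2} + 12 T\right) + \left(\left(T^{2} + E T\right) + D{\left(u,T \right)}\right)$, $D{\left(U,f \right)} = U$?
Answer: $-3248661$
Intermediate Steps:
$u = -6$ ($u = -2 - 4 = -6$)
$q{\left(T \right)} = -6 - 21 T + 2 T^{2}$ ($q{\left(T \right)} = \left(T^{2} + 12 T\right) - \left(6 - T^{2} + 33 T\right) = -6 - 21 T + 2 T^{2}$)
$q{\left(-28 \right)} \left(-1511\right) + 1 \left(-11\right) = \left(-6 - -588 + 2 \left(-28\right)^{2}\right) \left(-1511\right) + 1 \left(-11\right) = \left(-6 + 588 + 2 \cdot 784\right) \left(-1511\right) - 11 = \left(-6 + 588 + 1568\right) \left(-1511\right) - 11 = 2150 \left(-1511\right) - 11 = -3248650 - 11 = -3248661$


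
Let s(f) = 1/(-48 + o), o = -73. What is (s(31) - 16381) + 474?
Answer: -1924748/121 ≈ -15907.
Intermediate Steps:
s(f) = -1/121 (s(f) = 1/(-48 - 73) = 1/(-121) = -1/121)
(s(31) - 16381) + 474 = (-1/121 - 16381) + 474 = -1982102/121 + 474 = -1924748/121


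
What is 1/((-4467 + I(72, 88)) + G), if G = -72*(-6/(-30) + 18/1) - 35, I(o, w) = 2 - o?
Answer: -5/29412 ≈ -0.00017000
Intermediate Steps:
G = -6727/5 (G = -72*(-6*(-1/30) + 18*1) - 35 = -72*(⅕ + 18) - 35 = -72*91/5 - 35 = -6552/5 - 35 = -6727/5 ≈ -1345.4)
1/((-4467 + I(72, 88)) + G) = 1/((-4467 + (2 - 1*72)) - 6727/5) = 1/((-4467 + (2 - 72)) - 6727/5) = 1/((-4467 - 70) - 6727/5) = 1/(-4537 - 6727/5) = 1/(-29412/5) = -5/29412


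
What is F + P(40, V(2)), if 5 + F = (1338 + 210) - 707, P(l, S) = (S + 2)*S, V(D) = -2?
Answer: 836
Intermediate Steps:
P(l, S) = S*(2 + S) (P(l, S) = (2 + S)*S = S*(2 + S))
F = 836 (F = -5 + ((1338 + 210) - 707) = -5 + (1548 - 707) = -5 + 841 = 836)
F + P(40, V(2)) = 836 - 2*(2 - 2) = 836 - 2*0 = 836 + 0 = 836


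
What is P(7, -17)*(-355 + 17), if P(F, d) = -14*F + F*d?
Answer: 73346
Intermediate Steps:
P(7, -17)*(-355 + 17) = (7*(-14 - 17))*(-355 + 17) = (7*(-31))*(-338) = -217*(-338) = 73346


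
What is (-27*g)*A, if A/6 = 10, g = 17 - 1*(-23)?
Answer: -64800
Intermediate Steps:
g = 40 (g = 17 + 23 = 40)
A = 60 (A = 6*10 = 60)
(-27*g)*A = -27*40*60 = -1080*60 = -64800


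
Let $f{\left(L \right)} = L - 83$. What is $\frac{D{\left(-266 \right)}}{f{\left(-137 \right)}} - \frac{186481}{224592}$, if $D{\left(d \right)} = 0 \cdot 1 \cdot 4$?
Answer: $- \frac{186481}{224592} \approx -0.83031$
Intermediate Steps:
$D{\left(d \right)} = 0$ ($D{\left(d \right)} = 0 \cdot 4 = 0$)
$f{\left(L \right)} = -83 + L$ ($f{\left(L \right)} = L - 83 = -83 + L$)
$\frac{D{\left(-266 \right)}}{f{\left(-137 \right)}} - \frac{186481}{224592} = \frac{0}{-83 - 137} - \frac{186481}{224592} = \frac{0}{-220} - \frac{186481}{224592} = 0 \left(- \frac{1}{220}\right) - \frac{186481}{224592} = 0 - \frac{186481}{224592} = - \frac{186481}{224592}$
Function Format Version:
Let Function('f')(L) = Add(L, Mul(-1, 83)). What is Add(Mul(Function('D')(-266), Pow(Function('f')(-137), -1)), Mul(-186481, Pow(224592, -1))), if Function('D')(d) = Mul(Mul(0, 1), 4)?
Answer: Rational(-186481, 224592) ≈ -0.83031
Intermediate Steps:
Function('D')(d) = 0 (Function('D')(d) = Mul(0, 4) = 0)
Function('f')(L) = Add(-83, L) (Function('f')(L) = Add(L, -83) = Add(-83, L))
Add(Mul(Function('D')(-266), Pow(Function('f')(-137), -1)), Mul(-186481, Pow(224592, -1))) = Add(Mul(0, Pow(Add(-83, -137), -1)), Mul(-186481, Pow(224592, -1))) = Add(Mul(0, Pow(-220, -1)), Mul(-186481, Rational(1, 224592))) = Add(Mul(0, Rational(-1, 220)), Rational(-186481, 224592)) = Add(0, Rational(-186481, 224592)) = Rational(-186481, 224592)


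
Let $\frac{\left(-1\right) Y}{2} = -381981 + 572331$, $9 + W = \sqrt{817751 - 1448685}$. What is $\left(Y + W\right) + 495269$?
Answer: $114560 + i \sqrt{630934} \approx 1.1456 \cdot 10^{5} + 794.31 i$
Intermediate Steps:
$W = -9 + i \sqrt{630934}$ ($W = -9 + \sqrt{817751 - 1448685} = -9 + \sqrt{-630934} = -9 + i \sqrt{630934} \approx -9.0 + 794.31 i$)
$Y = -380700$ ($Y = - 2 \left(-381981 + 572331\right) = \left(-2\right) 190350 = -380700$)
$\left(Y + W\right) + 495269 = \left(-380700 - \left(9 - i \sqrt{630934}\right)\right) + 495269 = \left(-380709 + i \sqrt{630934}\right) + 495269 = 114560 + i \sqrt{630934}$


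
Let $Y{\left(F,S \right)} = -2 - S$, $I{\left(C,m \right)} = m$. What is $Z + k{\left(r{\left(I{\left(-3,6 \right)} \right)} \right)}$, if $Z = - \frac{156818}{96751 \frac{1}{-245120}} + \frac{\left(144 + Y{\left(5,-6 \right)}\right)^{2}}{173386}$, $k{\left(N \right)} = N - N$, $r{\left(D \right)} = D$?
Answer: $\frac{3332413066491832}{8387634443} \approx 3.973 \cdot 10^{5}$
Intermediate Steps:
$k{\left(N \right)} = 0$
$Z = \frac{3332413066491832}{8387634443}$ ($Z = - \frac{156818}{96751 \frac{1}{-245120}} + \frac{\left(144 - -4\right)^{2}}{173386} = - \frac{156818}{96751 \left(- \frac{1}{245120}\right)} + \left(144 + \left(-2 + 6\right)\right)^{2} \cdot \frac{1}{173386} = - \frac{156818}{- \frac{96751}{245120}} + \left(144 + 4\right)^{2} \cdot \frac{1}{173386} = \left(-156818\right) \left(- \frac{245120}{96751}\right) + 148^{2} \cdot \frac{1}{173386} = \frac{38439228160}{96751} + 21904 \cdot \frac{1}{173386} = \frac{38439228160}{96751} + \frac{10952}{86693} = \frac{3332413066491832}{8387634443} \approx 3.973 \cdot 10^{5}$)
$Z + k{\left(r{\left(I{\left(-3,6 \right)} \right)} \right)} = \frac{3332413066491832}{8387634443} + 0 = \frac{3332413066491832}{8387634443}$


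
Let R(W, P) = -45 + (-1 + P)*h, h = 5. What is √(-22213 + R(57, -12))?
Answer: I*√22323 ≈ 149.41*I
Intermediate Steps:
R(W, P) = -50 + 5*P (R(W, P) = -45 + (-1 + P)*5 = -45 + (-5 + 5*P) = -50 + 5*P)
√(-22213 + R(57, -12)) = √(-22213 + (-50 + 5*(-12))) = √(-22213 + (-50 - 60)) = √(-22213 - 110) = √(-22323) = I*√22323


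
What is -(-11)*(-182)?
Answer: -2002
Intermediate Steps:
-(-11)*(-182) = -1*2002 = -2002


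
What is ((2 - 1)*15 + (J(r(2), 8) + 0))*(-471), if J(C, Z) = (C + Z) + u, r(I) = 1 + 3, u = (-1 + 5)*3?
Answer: -18369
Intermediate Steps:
u = 12 (u = 4*3 = 12)
r(I) = 4
J(C, Z) = 12 + C + Z (J(C, Z) = (C + Z) + 12 = 12 + C + Z)
((2 - 1)*15 + (J(r(2), 8) + 0))*(-471) = ((2 - 1)*15 + ((12 + 4 + 8) + 0))*(-471) = (1*15 + (24 + 0))*(-471) = (15 + 24)*(-471) = 39*(-471) = -18369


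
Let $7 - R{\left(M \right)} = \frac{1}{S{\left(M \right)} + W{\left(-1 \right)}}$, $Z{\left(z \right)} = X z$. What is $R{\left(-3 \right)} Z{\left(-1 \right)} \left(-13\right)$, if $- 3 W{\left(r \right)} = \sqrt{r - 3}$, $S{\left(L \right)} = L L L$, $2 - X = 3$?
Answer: $- \frac{46198}{505} + \frac{6 i}{505} \approx -91.481 + 0.011881 i$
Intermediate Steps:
$X = -1$ ($X = 2 - 3 = -1$)
$S{\left(L \right)} = L^{3}$ ($S{\left(L \right)} = L^{2} L = L^{3}$)
$Z{\left(z \right)} = - z$
$W{\left(r \right)} = - \frac{\sqrt{-3 + r}}{3}$ ($W{\left(r \right)} = - \frac{\sqrt{r - 3}}{3} = - \frac{\sqrt{-3 + r}}{3}$)
$R{\left(M \right)} = 7 - \frac{1}{M^{3} - \frac{2 i}{3}}$ ($R{\left(M \right)} = 7 - \frac{1}{M^{3} - \frac{\sqrt{-3 - 1}}{3}} = 7 - \frac{1}{M^{3} - \frac{\sqrt{-4}}{3}} = 7 - \frac{1}{M^{3} - \frac{2 i}{3}}$)
$R{\left(-3 \right)} Z{\left(-1 \right)} \left(-13\right) = \frac{-3 - 14 i + 21 \left(-3\right)^{3}}{- 2 i + 3 \left(-3\right)^{3}} \left(\left(-1\right) \left(-1\right)\right) \left(-13\right) = \frac{-3 - 14 i + 21 \left(-27\right)}{- 2 i + 3 \left(-27\right)} 1 \left(-13\right) = \frac{-3 - 14 i - 567}{- 2 i - 81} \cdot 1 \left(-13\right) = \frac{-570 - 14 i}{-81 - 2 i} 1 \left(-13\right) = \frac{-81 + 2 i}{6565} \left(-570 - 14 i\right) 1 \left(-13\right) = \frac{\left(-570 - 14 i\right) \left(-81 + 2 i\right)}{6565} \cdot 1 \left(-13\right) = \frac{\left(-570 - 14 i\right) \left(-81 + 2 i\right)}{6565} \left(-13\right) = - \frac{\left(-570 - 14 i\right) \left(-81 + 2 i\right)}{505}$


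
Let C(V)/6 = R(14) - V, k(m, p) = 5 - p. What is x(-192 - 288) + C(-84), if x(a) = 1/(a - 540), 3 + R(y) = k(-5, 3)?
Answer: 507959/1020 ≈ 498.00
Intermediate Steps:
R(y) = -1 (R(y) = -3 + (5 - 1*3) = -3 + (5 - 3) = -3 + 2 = -1)
C(V) = -6 - 6*V (C(V) = 6*(-1 - V) = -6 - 6*V)
x(a) = 1/(-540 + a)
x(-192 - 288) + C(-84) = 1/(-540 + (-192 - 288)) + (-6 - 6*(-84)) = 1/(-540 - 480) + (-6 + 504) = 1/(-1020) + 498 = -1/1020 + 498 = 507959/1020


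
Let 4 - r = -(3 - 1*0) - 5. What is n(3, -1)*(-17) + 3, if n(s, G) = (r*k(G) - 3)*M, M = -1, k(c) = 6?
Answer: 1176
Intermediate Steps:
r = 12 (r = 4 - (-(3 - 1*0) - 5) = 4 - (-(3 + 0) - 5) = 4 - (-1*3 - 5) = 4 - (-3 - 5) = 4 - 1*(-8) = 4 + 8 = 12)
n(s, G) = -69 (n(s, G) = (12*6 - 3)*(-1) = (72 - 3)*(-1) = 69*(-1) = -69)
n(3, -1)*(-17) + 3 = -69*(-17) + 3 = 1173 + 3 = 1176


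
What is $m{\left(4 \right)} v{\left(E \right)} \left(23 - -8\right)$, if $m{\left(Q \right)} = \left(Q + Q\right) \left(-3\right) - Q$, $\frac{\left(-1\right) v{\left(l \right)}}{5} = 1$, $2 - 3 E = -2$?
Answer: $4340$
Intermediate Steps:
$E = \frac{4}{3}$ ($E = \frac{2}{3} - - \frac{2}{3} = \frac{2}{3} + \frac{2}{3} = \frac{4}{3} \approx 1.3333$)
$v{\left(l \right)} = -5$ ($v{\left(l \right)} = \left(-5\right) 1 = -5$)
$m{\left(Q \right)} = - 7 Q$ ($m{\left(Q \right)} = 2 Q \left(-3\right) - Q = - 6 Q - Q = - 7 Q$)
$m{\left(4 \right)} v{\left(E \right)} \left(23 - -8\right) = \left(-7\right) 4 \left(-5\right) \left(23 - -8\right) = \left(-28\right) \left(-5\right) \left(23 + 8\right) = 140 \cdot 31 = 4340$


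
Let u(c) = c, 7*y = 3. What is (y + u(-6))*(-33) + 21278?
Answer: 150233/7 ≈ 21462.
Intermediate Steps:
y = 3/7 (y = (⅐)*3 = 3/7 ≈ 0.42857)
(y + u(-6))*(-33) + 21278 = (3/7 - 6)*(-33) + 21278 = -39/7*(-33) + 21278 = 1287/7 + 21278 = 150233/7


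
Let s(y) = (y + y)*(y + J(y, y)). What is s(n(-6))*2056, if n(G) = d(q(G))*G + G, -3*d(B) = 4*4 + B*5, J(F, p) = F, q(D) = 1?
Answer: 10658304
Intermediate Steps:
d(B) = -16/3 - 5*B/3 (d(B) = -(4*4 + B*5)/3 = -(16 + 5*B)/3 = -16/3 - 5*B/3)
n(G) = -6*G (n(G) = (-16/3 - 5/3*1)*G + G = (-16/3 - 5/3)*G + G = -7*G + G = -6*G)
s(y) = 4*y² (s(y) = (y + y)*(y + y) = (2*y)*(2*y) = 4*y²)
s(n(-6))*2056 = (4*(-6*(-6))²)*2056 = (4*36²)*2056 = (4*1296)*2056 = 5184*2056 = 10658304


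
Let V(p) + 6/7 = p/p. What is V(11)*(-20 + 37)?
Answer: 17/7 ≈ 2.4286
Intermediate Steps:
V(p) = 1/7 (V(p) = -6/7 + p/p = -6/7 + 1 = 1/7)
V(11)*(-20 + 37) = (-20 + 37)/7 = (1/7)*17 = 17/7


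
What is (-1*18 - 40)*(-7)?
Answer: 406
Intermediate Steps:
(-1*18 - 40)*(-7) = (-18 - 40)*(-7) = -58*(-7) = 406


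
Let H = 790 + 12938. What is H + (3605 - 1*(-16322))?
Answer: 33655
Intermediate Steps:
H = 13728
H + (3605 - 1*(-16322)) = 13728 + (3605 - 1*(-16322)) = 13728 + (3605 + 16322) = 13728 + 19927 = 33655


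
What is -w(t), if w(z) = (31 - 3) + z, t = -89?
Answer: 61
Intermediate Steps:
w(z) = 28 + z
-w(t) = -(28 - 89) = -1*(-61) = 61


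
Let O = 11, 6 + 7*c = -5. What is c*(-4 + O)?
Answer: -11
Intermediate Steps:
c = -11/7 (c = -6/7 + (1/7)*(-5) = -6/7 - 5/7 = -11/7 ≈ -1.5714)
c*(-4 + O) = -11*(-4 + 11)/7 = -11/7*7 = -11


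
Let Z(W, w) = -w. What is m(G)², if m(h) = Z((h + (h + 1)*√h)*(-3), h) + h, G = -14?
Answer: 0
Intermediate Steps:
m(h) = 0 (m(h) = -h + h = 0)
m(G)² = 0² = 0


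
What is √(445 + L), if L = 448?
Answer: √893 ≈ 29.883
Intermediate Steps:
√(445 + L) = √(445 + 448) = √893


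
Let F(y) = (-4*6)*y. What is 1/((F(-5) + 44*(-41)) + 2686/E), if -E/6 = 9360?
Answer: -28080/47288063 ≈ -0.00059381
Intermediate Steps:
E = -56160 (E = -6*9360 = -56160)
F(y) = -24*y
1/((F(-5) + 44*(-41)) + 2686/E) = 1/((-24*(-5) + 44*(-41)) + 2686/(-56160)) = 1/((120 - 1804) + 2686*(-1/56160)) = 1/(-1684 - 1343/28080) = 1/(-47288063/28080) = -28080/47288063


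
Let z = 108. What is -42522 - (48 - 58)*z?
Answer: -41442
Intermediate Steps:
-42522 - (48 - 58)*z = -42522 - (48 - 58)*108 = -42522 - (-10)*108 = -42522 - 1*(-1080) = -42522 + 1080 = -41442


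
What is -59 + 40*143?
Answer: 5661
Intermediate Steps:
-59 + 40*143 = -59 + 5720 = 5661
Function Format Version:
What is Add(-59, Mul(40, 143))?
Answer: 5661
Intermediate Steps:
Add(-59, Mul(40, 143)) = Add(-59, 5720) = 5661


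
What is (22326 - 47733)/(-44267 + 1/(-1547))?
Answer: 39304629/68481050 ≈ 0.57395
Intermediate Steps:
(22326 - 47733)/(-44267 + 1/(-1547)) = -25407/(-44267 - 1/1547) = -25407/(-68481050/1547) = -25407*(-1547/68481050) = 39304629/68481050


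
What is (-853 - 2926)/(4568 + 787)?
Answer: -3779/5355 ≈ -0.70570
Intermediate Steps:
(-853 - 2926)/(4568 + 787) = -3779/5355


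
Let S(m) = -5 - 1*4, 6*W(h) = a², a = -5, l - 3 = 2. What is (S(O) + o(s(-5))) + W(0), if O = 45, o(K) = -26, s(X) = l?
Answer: -185/6 ≈ -30.833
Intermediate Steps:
l = 5 (l = 3 + 2 = 5)
s(X) = 5
W(h) = 25/6 (W(h) = (⅙)*(-5)² = (⅙)*25 = 25/6)
S(m) = -9 (S(m) = -5 - 4 = -9)
(S(O) + o(s(-5))) + W(0) = (-9 - 26) + 25/6 = -35 + 25/6 = -185/6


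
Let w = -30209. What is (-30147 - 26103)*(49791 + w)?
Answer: -1101487500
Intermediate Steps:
(-30147 - 26103)*(49791 + w) = (-30147 - 26103)*(49791 - 30209) = -56250*19582 = -1101487500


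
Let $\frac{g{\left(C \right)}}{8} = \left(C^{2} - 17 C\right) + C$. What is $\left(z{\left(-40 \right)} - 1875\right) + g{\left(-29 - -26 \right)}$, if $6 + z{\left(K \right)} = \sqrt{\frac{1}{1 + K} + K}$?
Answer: $-1425 + \frac{i \sqrt{60879}}{39} \approx -1425.0 + 6.3266 i$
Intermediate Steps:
$z{\left(K \right)} = -6 + \sqrt{K + \frac{1}{1 + K}}$ ($z{\left(K \right)} = -6 + \sqrt{\frac{1}{1 + K} + K} = -6 + \sqrt{K + \frac{1}{1 + K}}$)
$g{\left(C \right)} = - 128 C + 8 C^{2}$ ($g{\left(C \right)} = 8 \left(\left(C^{2} - 17 C\right) + C\right) = 8 \left(C^{2} - 16 C\right) = - 128 C + 8 C^{2}$)
$\left(z{\left(-40 \right)} - 1875\right) + g{\left(-29 - -26 \right)} = \left(\left(-6 + \sqrt{\frac{1 - 40 \left(1 - 40\right)}{1 - 40}}\right) - 1875\right) + 8 \left(-29 - -26\right) \left(-16 - 3\right) = \left(\left(-6 + \sqrt{\frac{1 - -1560}{-39}}\right) - 1875\right) + 8 \left(-29 + 26\right) \left(-16 + \left(-29 + 26\right)\right) = \left(\left(-6 + \sqrt{- \frac{1 + 1560}{39}}\right) - 1875\right) + 8 \left(-3\right) \left(-16 - 3\right) = \left(\left(-6 + \sqrt{\left(- \frac{1}{39}\right) 1561}\right) - 1875\right) + 8 \left(-3\right) \left(-19\right) = \left(\left(-6 + \sqrt{- \frac{1561}{39}}\right) - 1875\right) + 456 = \left(\left(-6 + \frac{i \sqrt{60879}}{39}\right) - 1875\right) + 456 = \left(-1881 + \frac{i \sqrt{60879}}{39}\right) + 456 = -1425 + \frac{i \sqrt{60879}}{39}$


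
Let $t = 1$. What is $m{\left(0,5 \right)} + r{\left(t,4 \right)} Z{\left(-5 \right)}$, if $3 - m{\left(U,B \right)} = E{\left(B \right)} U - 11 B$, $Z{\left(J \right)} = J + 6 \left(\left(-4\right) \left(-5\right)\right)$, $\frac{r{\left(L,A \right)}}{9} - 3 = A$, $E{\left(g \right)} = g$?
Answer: $7303$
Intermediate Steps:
$r{\left(L,A \right)} = 27 + 9 A$
$Z{\left(J \right)} = 120 + J$ ($Z{\left(J \right)} = J + 6 \cdot 20 = J + 120 = 120 + J$)
$m{\left(U,B \right)} = 3 + 11 B - B U$ ($m{\left(U,B \right)} = 3 - \left(B U - 11 B\right) = 3 - \left(- 11 B + B U\right) = 3 + 11 B - B U$)
$m{\left(0,5 \right)} + r{\left(t,4 \right)} Z{\left(-5 \right)} = \left(3 + 11 \cdot 5 - 5 \cdot 0\right) + \left(27 + 9 \cdot 4\right) \left(120 - 5\right) = \left(3 + 55 + 0\right) + \left(27 + 36\right) 115 = 58 + 63 \cdot 115 = 58 + 7245 = 7303$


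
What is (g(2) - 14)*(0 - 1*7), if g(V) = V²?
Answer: 70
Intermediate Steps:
(g(2) - 14)*(0 - 1*7) = (2² - 14)*(0 - 1*7) = (4 - 14)*(0 - 7) = -10*(-7) = 70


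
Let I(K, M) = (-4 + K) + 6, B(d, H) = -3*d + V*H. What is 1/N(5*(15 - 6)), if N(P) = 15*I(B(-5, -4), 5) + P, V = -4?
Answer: 1/540 ≈ 0.0018519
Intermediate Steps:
B(d, H) = -4*H - 3*d (B(d, H) = -3*d - 4*H = -4*H - 3*d)
I(K, M) = 2 + K
N(P) = 495 + P (N(P) = 15*(2 + (-4*(-4) - 3*(-5))) + P = 15*(2 + (16 + 15)) + P = 15*(2 + 31) + P = 15*33 + P = 495 + P)
1/N(5*(15 - 6)) = 1/(495 + 5*(15 - 6)) = 1/(495 + 5*9) = 1/(495 + 45) = 1/540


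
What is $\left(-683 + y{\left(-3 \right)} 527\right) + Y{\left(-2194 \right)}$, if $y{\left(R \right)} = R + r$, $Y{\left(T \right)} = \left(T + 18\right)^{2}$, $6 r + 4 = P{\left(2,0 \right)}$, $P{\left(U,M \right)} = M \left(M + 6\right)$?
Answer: $\frac{14197082}{3} \approx 4.7324 \cdot 10^{6}$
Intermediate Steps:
$P{\left(U,M \right)} = M \left(6 + M\right)$
$r = - \frac{2}{3}$ ($r = - \frac{2}{3} + \frac{0 \left(6 + 0\right)}{6} = - \frac{2}{3} + \frac{0 \cdot 6}{6} = - \frac{2}{3} + \frac{1}{6} \cdot 0 = - \frac{2}{3} + 0 = - \frac{2}{3} \approx -0.66667$)
$Y{\left(T \right)} = \left(18 + T\right)^{2}$
$y{\left(R \right)} = - \frac{2}{3} + R$ ($y{\left(R \right)} = R - \frac{2}{3} = - \frac{2}{3} + R$)
$\left(-683 + y{\left(-3 \right)} 527\right) + Y{\left(-2194 \right)} = \left(-683 + \left(- \frac{2}{3} - 3\right) 527\right) + \left(18 - 2194\right)^{2} = \left(-683 - \frac{5797}{3}\right) + \left(-2176\right)^{2} = \left(-683 - \frac{5797}{3}\right) + 4734976 = - \frac{7846}{3} + 4734976 = \frac{14197082}{3}$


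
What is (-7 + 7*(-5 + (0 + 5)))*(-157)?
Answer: 1099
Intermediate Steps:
(-7 + 7*(-5 + (0 + 5)))*(-157) = (-7 + 7*(-5 + 5))*(-157) = (-7 + 7*0)*(-157) = (-7 + 0)*(-157) = -7*(-157) = 1099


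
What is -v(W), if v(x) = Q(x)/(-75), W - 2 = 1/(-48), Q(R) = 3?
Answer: 1/25 ≈ 0.040000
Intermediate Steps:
W = 95/48 (W = 2 + 1/(-48) = 2 - 1/48 = 95/48 ≈ 1.9792)
v(x) = -1/25 (v(x) = 3/(-75) = 3*(-1/75) = -1/25)
-v(W) = -1*(-1/25) = 1/25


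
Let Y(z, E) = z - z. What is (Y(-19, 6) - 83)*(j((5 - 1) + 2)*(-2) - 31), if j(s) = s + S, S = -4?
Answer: 2905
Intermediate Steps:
Y(z, E) = 0
j(s) = -4 + s (j(s) = s - 4 = -4 + s)
(Y(-19, 6) - 83)*(j((5 - 1) + 2)*(-2) - 31) = (0 - 83)*((-4 + ((5 - 1) + 2))*(-2) - 31) = -83*((-4 + (4 + 2))*(-2) - 31) = -83*((-4 + 6)*(-2) - 31) = -83*(2*(-2) - 31) = -83*(-4 - 31) = -83*(-35) = 2905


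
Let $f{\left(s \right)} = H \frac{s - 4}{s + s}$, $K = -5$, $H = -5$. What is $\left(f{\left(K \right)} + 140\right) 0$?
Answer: $0$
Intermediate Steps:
$f{\left(s \right)} = - \frac{5 \left(-4 + s\right)}{2 s}$ ($f{\left(s \right)} = - 5 \frac{s - 4}{s + s} = - 5 \frac{-4 + s}{2 s} = - \frac{5 \left(-4 + s\right)}{2 s}$)
$\left(f{\left(K \right)} + 140\right) 0 = \left(\left(- \frac{5}{2} + \frac{10}{-5}\right) + 140\right) 0 = \left(\left(- \frac{5}{2} + 10 \left(- \frac{1}{5}\right)\right) + 140\right) 0 = \left(\left(- \frac{5}{2} - 2\right) + 140\right) 0 = \left(- \frac{9}{2} + 140\right) 0 = \frac{271}{2} \cdot 0 = 0$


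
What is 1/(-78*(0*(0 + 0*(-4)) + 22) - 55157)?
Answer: -1/56873 ≈ -1.7583e-5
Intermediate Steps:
1/(-78*(0*(0 + 0*(-4)) + 22) - 55157) = 1/(-78*(0*(0 + 0) + 22) - 55157) = 1/(-78*(0*0 + 22) - 55157) = 1/(-78*(0 + 22) - 55157) = 1/(-78*22 - 55157) = 1/(-1716 - 55157) = 1/(-56873) = -1/56873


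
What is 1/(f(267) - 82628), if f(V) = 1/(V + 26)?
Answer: -293/24210003 ≈ -1.2102e-5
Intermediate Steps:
f(V) = 1/(26 + V)
1/(f(267) - 82628) = 1/(1/(26 + 267) - 82628) = 1/(1/293 - 82628) = 1/(-24210003/293) = -293/24210003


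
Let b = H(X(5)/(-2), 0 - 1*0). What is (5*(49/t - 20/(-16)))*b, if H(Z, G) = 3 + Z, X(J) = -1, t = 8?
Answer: 2065/16 ≈ 129.06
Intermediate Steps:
b = 7/2 (b = 3 - 1/(-2) = 3 - 1*(-1/2) = 3 + 1/2 = 7/2 ≈ 3.5000)
(5*(49/t - 20/(-16)))*b = (5*(49/8 - 20/(-16)))*(7/2) = (5*(49*(1/8) - 20*(-1/16)))*(7/2) = (5*(49/8 + 5/4))*(7/2) = (5*(59/8))*(7/2) = (295/8)*(7/2) = 2065/16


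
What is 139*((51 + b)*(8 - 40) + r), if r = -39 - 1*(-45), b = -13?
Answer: -168190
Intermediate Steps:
r = 6 (r = -39 + 45 = 6)
139*((51 + b)*(8 - 40) + r) = 139*((51 - 13)*(8 - 40) + 6) = 139*(38*(-32) + 6) = 139*(-1216 + 6) = 139*(-1210) = -168190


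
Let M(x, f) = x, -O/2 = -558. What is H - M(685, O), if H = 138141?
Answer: 137456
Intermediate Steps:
O = 1116 (O = -2*(-558) = 1116)
H - M(685, O) = 138141 - 1*685 = 138141 - 685 = 137456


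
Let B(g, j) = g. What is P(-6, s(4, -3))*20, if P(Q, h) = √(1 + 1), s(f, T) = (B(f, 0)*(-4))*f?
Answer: 20*√2 ≈ 28.284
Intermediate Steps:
s(f, T) = -4*f² (s(f, T) = (f*(-4))*f = (-4*f)*f = -4*f²)
P(Q, h) = √2
P(-6, s(4, -3))*20 = √2*20 = 20*√2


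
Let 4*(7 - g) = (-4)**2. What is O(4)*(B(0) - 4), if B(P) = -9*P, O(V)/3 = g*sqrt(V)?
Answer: -72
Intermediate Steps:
g = 3 (g = 7 - 1/4*(-4)**2 = 7 - 1/4*16 = 7 - 4 = 3)
O(V) = 9*sqrt(V) (O(V) = 3*(3*sqrt(V)) = 9*sqrt(V))
O(4)*(B(0) - 4) = (9*sqrt(4))*(-9*0 - 4) = (9*2)*(0 - 4) = 18*(-4) = -72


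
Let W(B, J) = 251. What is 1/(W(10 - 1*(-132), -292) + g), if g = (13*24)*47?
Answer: 1/14915 ≈ 6.7047e-5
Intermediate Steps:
g = 14664 (g = 312*47 = 14664)
1/(W(10 - 1*(-132), -292) + g) = 1/(251 + 14664) = 1/14915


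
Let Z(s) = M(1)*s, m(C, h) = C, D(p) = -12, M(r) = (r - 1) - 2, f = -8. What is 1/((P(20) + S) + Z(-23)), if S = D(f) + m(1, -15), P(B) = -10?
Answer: 1/25 ≈ 0.040000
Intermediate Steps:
M(r) = -3 + r (M(r) = (-1 + r) - 2 = -3 + r)
Z(s) = -2*s (Z(s) = (-3 + 1)*s = -2*s)
S = -11 (S = -12 + 1 = -11)
1/((P(20) + S) + Z(-23)) = 1/((-10 - 11) - 2*(-23)) = 1/(-21 + 46) = 1/25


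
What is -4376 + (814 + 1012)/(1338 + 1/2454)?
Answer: -14363909324/3283453 ≈ -4374.6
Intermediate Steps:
-4376 + (814 + 1012)/(1338 + 1/2454) = -4376 + 1826/(1338 + 1/2454) = -4376 + 1826/(3283453/2454) = -4376 + 1826*(2454/3283453) = -4376 + 4481004/3283453 = -14363909324/3283453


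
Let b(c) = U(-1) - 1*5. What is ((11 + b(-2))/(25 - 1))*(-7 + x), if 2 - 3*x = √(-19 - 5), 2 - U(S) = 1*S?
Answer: -19/8 - I*√6/4 ≈ -2.375 - 0.61237*I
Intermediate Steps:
U(S) = 2 - S
b(c) = -2 (b(c) = (2 - 1*(-1)) - 1*5 = (2 + 1) - 5 = 3 - 5 = -2)
x = ⅔ - 2*I*√6/3 (x = ⅔ - √(-19 - 5)/3 = ⅔ - 2*I*√6/3 ≈ 0.66667 - 1.633*I)
((11 + b(-2))/(25 - 1))*(-7 + x) = ((11 - 2)/(25 - 1))*(-7 + (⅔ - 2*I*√6/3)) = (9/24)*(-19/3 - 2*I*√6/3) = (9*(1/24))*(-19/3 - 2*I*√6/3) = 3*(-19/3 - 2*I*√6/3)/8 = -19/8 - I*√6/4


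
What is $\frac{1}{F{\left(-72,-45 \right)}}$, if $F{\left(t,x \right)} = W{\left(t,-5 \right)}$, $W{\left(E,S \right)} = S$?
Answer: $- \frac{1}{5} \approx -0.2$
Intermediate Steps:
$F{\left(t,x \right)} = -5$
$\frac{1}{F{\left(-72,-45 \right)}} = \frac{1}{-5} = - \frac{1}{5}$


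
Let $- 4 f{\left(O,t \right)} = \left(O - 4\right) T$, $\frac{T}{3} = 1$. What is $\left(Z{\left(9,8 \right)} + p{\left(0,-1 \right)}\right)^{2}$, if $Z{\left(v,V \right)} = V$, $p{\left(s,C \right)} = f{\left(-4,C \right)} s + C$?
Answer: $49$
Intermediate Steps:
$T = 3$ ($T = 3 \cdot 1 = 3$)
$f{\left(O,t \right)} = 3 - \frac{3 O}{4}$ ($f{\left(O,t \right)} = - \frac{\left(O - 4\right) 3}{4} = - \frac{\left(-4 + O\right) 3}{4} = - \frac{-12 + 3 O}{4} = 3 - \frac{3 O}{4}$)
$p{\left(s,C \right)} = C + 6 s$ ($p{\left(s,C \right)} = \left(3 - -3\right) s + C = \left(3 + 3\right) s + C = 6 s + C = C + 6 s$)
$\left(Z{\left(9,8 \right)} + p{\left(0,-1 \right)}\right)^{2} = \left(8 + \left(-1 + 6 \cdot 0\right)\right)^{2} = \left(8 + \left(-1 + 0\right)\right)^{2} = \left(8 - 1\right)^{2} = 7^{2} = 49$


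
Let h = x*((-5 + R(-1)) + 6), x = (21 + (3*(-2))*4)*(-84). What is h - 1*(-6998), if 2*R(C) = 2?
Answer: 7502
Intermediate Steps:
R(C) = 1 (R(C) = (½)*2 = 1)
x = 252 (x = (21 - 6*4)*(-84) = (21 - 24)*(-84) = -3*(-84) = 252)
h = 504 (h = 252*((-5 + 1) + 6) = 252*(-4 + 6) = 252*2 = 504)
h - 1*(-6998) = 504 - 1*(-6998) = 504 + 6998 = 7502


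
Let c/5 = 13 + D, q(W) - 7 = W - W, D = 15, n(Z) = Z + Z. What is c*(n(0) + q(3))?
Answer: 980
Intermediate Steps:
n(Z) = 2*Z
q(W) = 7 (q(W) = 7 + (W - W) = 7 + 0 = 7)
c = 140 (c = 5*(13 + 15) = 5*28 = 140)
c*(n(0) + q(3)) = 140*(2*0 + 7) = 140*(0 + 7) = 140*7 = 980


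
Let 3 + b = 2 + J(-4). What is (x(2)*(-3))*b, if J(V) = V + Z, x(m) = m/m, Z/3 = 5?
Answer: -30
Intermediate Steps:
Z = 15 (Z = 3*5 = 15)
x(m) = 1
J(V) = 15 + V (J(V) = V + 15 = 15 + V)
b = 10 (b = -3 + (2 + (15 - 4)) = -3 + (2 + 11) = -3 + 13 = 10)
(x(2)*(-3))*b = (1*(-3))*10 = -3*10 = -30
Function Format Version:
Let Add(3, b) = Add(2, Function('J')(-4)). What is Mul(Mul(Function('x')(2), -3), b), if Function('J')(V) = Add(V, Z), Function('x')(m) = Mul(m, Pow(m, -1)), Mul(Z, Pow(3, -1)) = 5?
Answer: -30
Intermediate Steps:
Z = 15 (Z = Mul(3, 5) = 15)
Function('x')(m) = 1
Function('J')(V) = Add(15, V) (Function('J')(V) = Add(V, 15) = Add(15, V))
b = 10 (b = Add(-3, Add(2, Add(15, -4))) = Add(-3, Add(2, 11)) = Add(-3, 13) = 10)
Mul(Mul(Function('x')(2), -3), b) = Mul(Mul(1, -3), 10) = Mul(-3, 10) = -30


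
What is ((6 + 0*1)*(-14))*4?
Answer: -336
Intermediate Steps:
((6 + 0*1)*(-14))*4 = ((6 + 0)*(-14))*4 = (6*(-14))*4 = -84*4 = -336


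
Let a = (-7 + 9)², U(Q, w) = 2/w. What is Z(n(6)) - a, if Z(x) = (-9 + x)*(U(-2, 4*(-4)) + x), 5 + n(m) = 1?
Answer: 397/8 ≈ 49.625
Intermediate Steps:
n(m) = -4 (n(m) = -5 + 1 = -4)
Z(x) = (-9 + x)*(-⅛ + x) (Z(x) = (-9 + x)*(2/((4*(-4))) + x) = (-9 + x)*(2/(-16) + x) = (-9 + x)*(2*(-1/16) + x) = (-9 + x)*(-⅛ + x))
a = 4 (a = 2² = 4)
Z(n(6)) - a = (9/8 + (-4)² - 73/8*(-4)) - 1*4 = (9/8 + 16 + 73/2) - 4 = 429/8 - 4 = 397/8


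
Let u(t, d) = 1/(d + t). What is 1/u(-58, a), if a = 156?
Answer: 98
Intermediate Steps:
1/u(-58, a) = 1/(1/(156 - 58)) = 1/(1/98) = 98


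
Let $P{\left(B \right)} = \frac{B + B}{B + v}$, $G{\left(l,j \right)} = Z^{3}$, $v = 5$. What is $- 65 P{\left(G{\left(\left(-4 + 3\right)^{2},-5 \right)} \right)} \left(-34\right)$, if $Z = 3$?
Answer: $\frac{29835}{8} \approx 3729.4$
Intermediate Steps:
$G{\left(l,j \right)} = 27$ ($G{\left(l,j \right)} = 3^{3} = 27$)
$P{\left(B \right)} = \frac{2 B}{5 + B}$ ($P{\left(B \right)} = \frac{B + B}{B + 5} = \frac{2 B}{5 + B}$)
$- 65 P{\left(G{\left(\left(-4 + 3\right)^{2},-5 \right)} \right)} \left(-34\right) = - 65 \cdot 2 \cdot 27 \frac{1}{5 + 27} \left(-34\right) = - 65 \cdot 2 \cdot 27 \cdot \frac{1}{32} \left(-34\right) = \left(-65\right) \frac{27}{16} \left(-34\right) = \left(- \frac{1755}{16}\right) \left(-34\right) = \frac{29835}{8}$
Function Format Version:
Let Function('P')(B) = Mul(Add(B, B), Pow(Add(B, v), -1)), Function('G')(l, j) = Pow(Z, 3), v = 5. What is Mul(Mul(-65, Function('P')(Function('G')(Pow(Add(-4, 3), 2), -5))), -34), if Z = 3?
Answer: Rational(29835, 8) ≈ 3729.4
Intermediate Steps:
Function('G')(l, j) = 27 (Function('G')(l, j) = Pow(3, 3) = 27)
Function('P')(B) = Mul(2, B, Pow(Add(5, B), -1)) (Function('P')(B) = Mul(Add(B, B), Pow(Add(B, 5), -1)) = Mul(Mul(2, B), Pow(Add(5, B), -1)) = Mul(2, B, Pow(Add(5, B), -1)))
Mul(Mul(-65, Function('P')(Function('G')(Pow(Add(-4, 3), 2), -5))), -34) = Mul(Mul(-65, Mul(2, 27, Pow(Add(5, 27), -1))), -34) = Mul(Mul(-65, Mul(2, 27, Pow(32, -1))), -34) = Mul(Mul(-65, Mul(2, 27, Rational(1, 32))), -34) = Mul(Mul(-65, Rational(27, 16)), -34) = Mul(Rational(-1755, 16), -34) = Rational(29835, 8)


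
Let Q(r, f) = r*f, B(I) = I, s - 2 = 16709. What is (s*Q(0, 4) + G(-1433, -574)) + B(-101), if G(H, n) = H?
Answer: -1534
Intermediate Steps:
s = 16711 (s = 2 + 16709 = 16711)
Q(r, f) = f*r
(s*Q(0, 4) + G(-1433, -574)) + B(-101) = (16711*(4*0) - 1433) - 101 = (16711*0 - 1433) - 101 = (0 - 1433) - 101 = -1433 - 101 = -1534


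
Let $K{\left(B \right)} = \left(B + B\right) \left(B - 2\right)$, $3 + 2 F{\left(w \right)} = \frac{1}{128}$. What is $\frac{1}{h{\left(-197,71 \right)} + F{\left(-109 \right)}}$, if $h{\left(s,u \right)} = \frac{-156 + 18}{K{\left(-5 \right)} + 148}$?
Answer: $- \frac{27904}{59411} \approx -0.46968$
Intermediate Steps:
$F{\left(w \right)} = - \frac{383}{256}$ ($F{\left(w \right)} = - \frac{3}{2} + \frac{1}{2 \cdot 128} = - \frac{3}{2} + \frac{1}{2} \cdot \frac{1}{128} = - \frac{3}{2} + \frac{1}{256} = - \frac{383}{256}$)
$K{\left(B \right)} = 2 B \left(-2 + B\right)$
$h{\left(s,u \right)} = - \frac{69}{109}$ ($h{\left(s,u \right)} = \frac{-156 + 18}{2 \left(-5\right) \left(-2 - 5\right) + 148} = - \frac{138}{2 \left(-5\right) \left(-7\right) + 148} = - \frac{138}{70 + 148} = - \frac{138}{218} = \left(-138\right) \frac{1}{218} = - \frac{69}{109}$)
$\frac{1}{h{\left(-197,71 \right)} + F{\left(-109 \right)}} = \frac{1}{- \frac{69}{109} - \frac{383}{256}} = \frac{1}{- \frac{59411}{27904}} = - \frac{27904}{59411}$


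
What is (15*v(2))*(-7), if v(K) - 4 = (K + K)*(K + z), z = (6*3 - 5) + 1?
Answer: -7140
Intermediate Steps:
z = 14 (z = (18 - 5) + 1 = 13 + 1 = 14)
v(K) = 4 + 2*K*(14 + K) (v(K) = 4 + (K + K)*(K + 14) = 4 + (2*K)*(14 + K) = 4 + 2*K*(14 + K))
(15*v(2))*(-7) = (15*(4 + 2*2² + 28*2))*(-7) = (15*(4 + 2*4 + 56))*(-7) = (15*(4 + 8 + 56))*(-7) = (15*68)*(-7) = 1020*(-7) = -7140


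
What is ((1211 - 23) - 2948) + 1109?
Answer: -651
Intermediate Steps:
((1211 - 23) - 2948) + 1109 = (1188 - 2948) + 1109 = -1760 + 1109 = -651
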